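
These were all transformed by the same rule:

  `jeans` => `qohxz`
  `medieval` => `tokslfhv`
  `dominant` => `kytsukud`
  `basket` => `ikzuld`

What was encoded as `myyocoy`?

forever

The shifts repeat in a cycle of length 2: positions 0,1,… shift by +7, +10, then the pattern repeats.
Decoding myyocoy: m−7=f, y−10=o, y−7=r, o−10=e, c−7=v, o−10=e, y−7=r.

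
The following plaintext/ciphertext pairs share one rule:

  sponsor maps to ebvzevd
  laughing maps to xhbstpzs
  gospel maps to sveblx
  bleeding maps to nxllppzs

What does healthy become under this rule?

The shift depends on letter class: consonant s→e is +12, but vowel o→v is +7. Two shifts are in play — +7 for a/e/i/o/u, +12 for every other letter.
For healthy: h(cons)+12=t, e(vowel)+7=l, a(vowel)+7=h, l(cons)+12=x, t(cons)+12=f, h(cons)+12=t, y(cons)+12=k.

tlhxftk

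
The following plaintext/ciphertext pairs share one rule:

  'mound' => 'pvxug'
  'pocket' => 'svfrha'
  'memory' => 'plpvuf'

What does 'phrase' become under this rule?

Shifts by position in mound: pos 0: m→p (+3), pos 1: o→v (+7), pos 2: u→x (+3), pos 3: n→u (+7) — repeating every 2. It's a Vigenère-style cipher with numeric key [3,7]: position i shifts by key[i mod 2].
For phrase: p+3=s, h+7=o, r+3=u, a+7=h, s+3=v, e+7=l.

souhvl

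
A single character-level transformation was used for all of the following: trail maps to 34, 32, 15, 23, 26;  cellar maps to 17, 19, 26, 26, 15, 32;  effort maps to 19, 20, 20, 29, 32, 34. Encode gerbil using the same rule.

Each letter is replaced by its alphabet position (a=1..z=26) + 14.
Applying it to gerbil: g=7→21, e=5→19, r=18→32, b=2→16, i=9→23, l=12→26.

21, 19, 32, 16, 23, 26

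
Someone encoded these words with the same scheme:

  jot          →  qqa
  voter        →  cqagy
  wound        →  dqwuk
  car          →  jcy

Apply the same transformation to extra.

The shift depends on letter class: consonant j→q is +7, but vowel o→q is +2. The rule splits by letter class: vowels +2, consonants +7.
On extra: e(vowel)+2=g, x(cons)+7=e, t(cons)+7=a, r(cons)+7=y, a(vowel)+2=c.

geayc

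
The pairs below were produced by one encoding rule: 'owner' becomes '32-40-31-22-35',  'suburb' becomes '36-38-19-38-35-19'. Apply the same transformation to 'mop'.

o is letter #15 and maps to 32: an offset of 17. Letters become their 1-based position plus 17 (so a→18, b→19, …).
For mop: m=13→30, o=15→32, p=16→33.

30-32-33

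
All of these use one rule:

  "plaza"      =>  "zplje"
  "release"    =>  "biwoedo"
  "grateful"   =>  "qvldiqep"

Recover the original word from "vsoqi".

Shifts by position in plaza: pos 0: p→z (+10), pos 1: l→p (+4), pos 2: a→l (+11), pos 3: z→j (+10), pos 4: a→e (+4) — repeating every 3. It's a Vigenère-style cipher with numeric key [10,4,11]: position i shifts by key[i mod 3].
Decoding vsoqi: v−10=l, s−4=o, o−11=d, q−10=g, i−4=e.

lodge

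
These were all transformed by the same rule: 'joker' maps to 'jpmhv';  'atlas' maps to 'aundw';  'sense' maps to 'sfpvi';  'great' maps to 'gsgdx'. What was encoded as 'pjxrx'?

In joker: j→j is +0, o→p is +1, k→m is +2, e→h is +3 — the shift increases by 1 each position. The shift increases by 1 at each position, starting from +0: 0, 1, 2, ….
Decoding pjxrx: p−0=p, j−1=i, x−2=v, r−3=o, x−4=t.

pivot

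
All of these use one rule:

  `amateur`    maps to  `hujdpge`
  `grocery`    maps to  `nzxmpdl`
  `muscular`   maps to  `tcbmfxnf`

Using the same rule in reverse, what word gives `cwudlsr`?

In amateur: a→h is +7, m→u is +8, a→j is +9, t→d is +10 — the shift increases by 1 each position. The shift increases by 1 at each position, starting from +7: 7, 8, 9, ….
Reversing it on cwudlsr: c−7=v, w−8=o, u−9=l, d−10=t, l−11=a, s−12=g, r−13=e.

voltage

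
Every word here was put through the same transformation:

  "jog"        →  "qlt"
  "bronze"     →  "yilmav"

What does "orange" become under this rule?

Each pair mirrors across the alphabet (j↔q, o↔l, g↔t): positions sum to 25. Letters are reflected about the middle of the alphabet (position → 25−position): Atbash.
Applying it to orange: o↔l, r↔i, a↔z, n↔m, g↔t, e↔v.

lizmtv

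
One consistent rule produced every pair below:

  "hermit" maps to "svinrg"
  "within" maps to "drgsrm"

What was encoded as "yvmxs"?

bench

Each pair mirrors across the alphabet (h↔s, e↔v, r↔i): positions sum to 25. This is the alphabet-reversal cipher (Atbash): a becomes z, b becomes y, etc.
Reversing it on yvmxs: y↔b, v↔e, m↔n, x↔c, s↔h.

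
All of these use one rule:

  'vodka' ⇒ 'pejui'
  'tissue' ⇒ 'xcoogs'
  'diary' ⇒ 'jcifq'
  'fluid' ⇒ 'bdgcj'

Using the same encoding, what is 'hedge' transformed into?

v(21)→p(15) and o(14)→e(4) fit y≡9x+8 (mod 26); the inverse of 9 mod 26 is 3. Treating letters as 0–25, the rule is x ↦ 9x + 8 (mod 26).
Applying it to hedge: h(7)→9·7+8≡19=t; e(4)→9·4+8≡18=s; d(3)→9·3+8≡9=j; g(6)→9·6+8≡10=k; e(4)→9·4+8≡18=s (all mod 26).

tsjks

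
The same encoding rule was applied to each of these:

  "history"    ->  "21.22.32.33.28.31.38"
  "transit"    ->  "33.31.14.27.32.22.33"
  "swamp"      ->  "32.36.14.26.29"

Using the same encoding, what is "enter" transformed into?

h is letter #8 and maps to 21: an offset of 13. Letters become their 1-based position plus 13 (so a→14, b→15, …).
Applying it to enter: e=5→18, n=14→27, t=20→33, e=5→18, r=18→31.

18.27.33.18.31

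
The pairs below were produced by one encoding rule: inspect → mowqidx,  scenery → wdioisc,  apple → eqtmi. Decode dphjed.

zodiac

A repeating key of period 2 is used — shifts +4, +1 over and over.
Decoding dphjed: d−4=z, p−1=o, h−4=d, j−1=i, e−4=a, d−1=c.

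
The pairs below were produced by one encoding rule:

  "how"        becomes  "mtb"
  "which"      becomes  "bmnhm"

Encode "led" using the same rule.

qji

Compare letters: h→m is +5, o→t is +5, w→b is +5 — a constant shift. This is a Caesar cipher with shift 5.
For led: l+5=q, e+5=j, d+5=i.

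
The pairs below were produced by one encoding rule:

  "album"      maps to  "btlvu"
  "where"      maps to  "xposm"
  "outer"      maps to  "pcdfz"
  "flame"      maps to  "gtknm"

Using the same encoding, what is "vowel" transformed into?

wwgft

Shifts by position in album: pos 0: a→b (+1), pos 1: l→t (+8), pos 2: b→l (+10), pos 3: u→v (+1), pos 4: m→u (+8) — repeating every 3. A repeating key of period 3 is used — shifts +1, +8, +10 over and over.
On vowel: v+1=w, o+8=w, w+10=g, e+1=f, l+8=t.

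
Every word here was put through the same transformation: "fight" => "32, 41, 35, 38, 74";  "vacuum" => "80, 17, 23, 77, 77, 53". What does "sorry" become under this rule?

71, 59, 68, 68, 89

f(#6)→32 and i(#9)→41: differences scale by 3, so n = 3·pos + 14. The formula is n = 3×(alphabet index, a=1) + 14.
On sorry: s=19→71, o=15→59, r=18→68, r=18→68, y=25→89.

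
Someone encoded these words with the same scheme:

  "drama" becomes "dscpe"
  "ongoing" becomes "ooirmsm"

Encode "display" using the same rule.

In drama: d→d is +0, r→s is +1, a→c is +2, m→p is +3 — the shift increases by 1 each position. Letter i (0-indexed) is shifted by i+0, so successive shifts are 0, 1, 2, ….
For display: d+0=d, i+1=j, s+2=u, p+3=s, l+4=p, a+5=f, y+6=e.

djuspfe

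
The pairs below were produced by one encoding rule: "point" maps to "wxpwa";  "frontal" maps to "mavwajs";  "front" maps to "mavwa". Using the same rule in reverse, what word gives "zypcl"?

Shifts by position in point: pos 0: p→w (+7), pos 1: o→x (+9), pos 2: i→p (+7), pos 3: n→w (+9) — repeating every 2. A repeating key of period 2 is used — shifts +7, +9 over and over.
Undoing it on zypcl: z−7=s, y−9=p, p−7=i, c−9=t, l−7=e.

spite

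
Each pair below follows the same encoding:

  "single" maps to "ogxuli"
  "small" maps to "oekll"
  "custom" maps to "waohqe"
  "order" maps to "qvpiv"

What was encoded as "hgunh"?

tight

s(18)→o(14) and i(8)→g(6) fit y≡19x+10 (mod 26); the inverse of 19 mod 26 is 11. Treating letters as 0–25, the rule is x ↦ 19x + 10 (mod 26).
Reversing it on hgunh: h(7)→11·(7−10)≡19=t; g(6)→11·(6−10)≡8=i; u(20)→11·(20−10)≡6=g; n(13)→11·(13−10)≡7=h; h(7)→11·(7−10)≡19=t (all mod 26).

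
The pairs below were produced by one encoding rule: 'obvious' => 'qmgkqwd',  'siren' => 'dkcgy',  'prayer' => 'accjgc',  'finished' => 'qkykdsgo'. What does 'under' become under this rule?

Vowels shift forward by 2 and consonants shift forward by 11.
For under: u(vowel)+2=w, n(cons)+11=y, d(cons)+11=o, e(vowel)+2=g, r(cons)+11=c.

wyogc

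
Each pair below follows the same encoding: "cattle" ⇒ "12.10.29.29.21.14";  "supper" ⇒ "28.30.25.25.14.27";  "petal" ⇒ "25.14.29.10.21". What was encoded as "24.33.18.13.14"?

c is letter #3 and maps to 12: an offset of 9. Letters become their 1-based position plus 9 (so a→10, b→11, …).
Reversing it on 24.33.18.13.14: 24→(24−9)÷1=15=o, 33→(33−9)÷1=24=x, 18→(18−9)÷1=9=i, 13→(13−9)÷1=4=d, 14→(14−9)÷1=5=e.

oxide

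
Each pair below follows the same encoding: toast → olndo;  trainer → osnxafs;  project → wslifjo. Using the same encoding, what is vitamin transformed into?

kxonpxa

This is an affine cipher: with a=0,…,z=25, each position x becomes (11x+13) mod 26.
Applying it to vitamin: v(21)→11·21+13≡10=k; i(8)→11·8+13≡23=x; t(19)→11·19+13≡14=o; a(0)→11·0+13≡13=n; m(12)→11·12+13≡15=p; i(8)→11·8+13≡23=x; n(13)→11·13+13≡0=a (all mod 26).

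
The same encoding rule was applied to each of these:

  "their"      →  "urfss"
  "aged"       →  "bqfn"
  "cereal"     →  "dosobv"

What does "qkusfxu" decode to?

A repeating key of period 2 is used — shifts +1, +10 over and over.
Reversing it on qkusfxu: q−1=p, k−10=a, u−1=t, s−10=i, f−1=e, x−10=n, u−1=t.

patient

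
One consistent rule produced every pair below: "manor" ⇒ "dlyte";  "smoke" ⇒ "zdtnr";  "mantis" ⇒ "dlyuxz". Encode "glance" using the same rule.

hilybr

Treating letters as 0–25, the rule is x ↦ 21x + 11 (mod 26).
For glance: g(6)→21·6+11≡7=h; l(11)→21·11+11≡8=i; a(0)→21·0+11≡11=l; n(13)→21·13+11≡24=y; c(2)→21·2+11≡1=b; e(4)→21·4+11≡17=r (all mod 26).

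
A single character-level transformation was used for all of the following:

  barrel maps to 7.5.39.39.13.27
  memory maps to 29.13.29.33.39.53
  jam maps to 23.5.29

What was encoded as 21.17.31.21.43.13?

The formula is n = 2×(alphabet index, a=1) + 3.
Reversing it on 21.17.31.21.43.13: 21→(21−3)÷2=9=i, 17→(17−3)÷2=7=g, 31→(31−3)÷2=14=n, 21→(21−3)÷2=9=i, 43→(43−3)÷2=20=t, 13→(13−3)÷2=5=e.

ignite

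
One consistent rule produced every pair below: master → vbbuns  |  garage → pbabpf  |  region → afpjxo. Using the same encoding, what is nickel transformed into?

wjllnm

Shifts by position in master: pos 0: m→v (+9), pos 1: a→b (+1), pos 2: s→b (+9), pos 3: t→u (+1) — repeating every 2. A repeating key of period 2 is used — shifts +9, +1 over and over.
On nickel: n+9=w, i+1=j, c+9=l, k+1=l, e+9=n, l+1=m.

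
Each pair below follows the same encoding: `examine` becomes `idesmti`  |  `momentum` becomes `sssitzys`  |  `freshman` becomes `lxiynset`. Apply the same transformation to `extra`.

idzxe

The rule splits by letter class: vowels +4, consonants +6.
Applying it to extra: e(vowel)+4=i, x(cons)+6=d, t(cons)+6=z, r(cons)+6=x, a(vowel)+4=e.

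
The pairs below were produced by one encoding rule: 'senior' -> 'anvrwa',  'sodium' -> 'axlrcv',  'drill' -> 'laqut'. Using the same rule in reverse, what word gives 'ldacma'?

duster

Shifts by position in senior: pos 0: s→a (+8), pos 1: e→n (+9), pos 2: n→v (+8), pos 3: i→r (+9) — repeating every 2. The shifts repeat in a cycle of length 2: positions 0,1,… shift by +8, +9, then the pattern repeats.
Decoding ldacma: l−8=d, d−9=u, a−8=s, c−9=t, m−8=e, a−9=r.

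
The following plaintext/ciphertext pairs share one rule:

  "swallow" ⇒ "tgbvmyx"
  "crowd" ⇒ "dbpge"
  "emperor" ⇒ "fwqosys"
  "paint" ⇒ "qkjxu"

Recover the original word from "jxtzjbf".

Shifts by position in swallow: pos 0: s→t (+1), pos 1: w→g (+10), pos 2: a→b (+1), pos 3: l→v (+10) — repeating every 2. It's a Vigenère-style cipher with numeric key [1,10]: position i shifts by key[i mod 2].
Decoding jxtzjbf: j−1=i, x−10=n, t−1=s, z−10=p, j−1=i, b−10=r, f−1=e.

inspire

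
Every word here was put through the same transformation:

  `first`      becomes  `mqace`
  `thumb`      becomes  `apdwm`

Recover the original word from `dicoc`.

In first: f→m is +7, i→q is +8, r→a is +9, s→c is +10 — the shift increases by 1 each position. The shift increases by 1 at each position, starting from +7: 7, 8, 9, ….
Decoding dicoc: d−7=w, i−8=a, c−9=t, o−10=e, c−11=r.

water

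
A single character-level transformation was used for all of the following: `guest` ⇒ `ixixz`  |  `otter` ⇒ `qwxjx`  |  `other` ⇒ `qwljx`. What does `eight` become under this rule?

glkmz

In guest: g→i is +2, u→x is +3, e→i is +4, s→x is +5 — the shift increases by 1 each position. Letter i (0-indexed) is shifted by i+2, so successive shifts are 2, 3, 4, ….
For eight: e+2=g, i+3=l, g+4=k, h+5=m, t+6=z.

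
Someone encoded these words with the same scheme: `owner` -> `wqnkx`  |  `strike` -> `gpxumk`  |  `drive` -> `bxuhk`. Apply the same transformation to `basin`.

Each letter's alphabet position (a=0..z=25) is mapped through 9·x+0 mod 26 — an affine cipher.
Applying it to basin: b(1)→9·1+0≡9=j; a(0)→9·0+0≡0=a; s(18)→9·18+0≡6=g; i(8)→9·8+0≡20=u; n(13)→9·13+0≡13=n (all mod 26).

jagun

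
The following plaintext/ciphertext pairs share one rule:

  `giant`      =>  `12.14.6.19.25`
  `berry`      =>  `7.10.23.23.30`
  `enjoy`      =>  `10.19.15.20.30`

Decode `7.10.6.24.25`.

beast

Each letter is replaced by its alphabet position (a=1..z=26) + 5.
Undoing it on 7.10.6.24.25: 7→(7−5)÷1=2=b, 10→(10−5)÷1=5=e, 6→(6−5)÷1=1=a, 24→(24−5)÷1=19=s, 25→(25−5)÷1=20=t.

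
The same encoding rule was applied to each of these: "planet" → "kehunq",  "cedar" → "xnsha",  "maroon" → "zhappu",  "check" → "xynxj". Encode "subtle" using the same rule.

vlcqen

p(15)→k(10) and l(11)→e(4) fit y≡21x+7 (mod 26); the inverse of 21 mod 26 is 5. Each letter's alphabet position (a=0..z=25) is mapped through 21·x+7 mod 26 — an affine cipher.
On subtle: s(18)→21·18+7≡21=v; u(20)→21·20+7≡11=l; b(1)→21·1+7≡2=c; t(19)→21·19+7≡16=q; l(11)→21·11+7≡4=e; e(4)→21·4+7≡13=n (all mod 26).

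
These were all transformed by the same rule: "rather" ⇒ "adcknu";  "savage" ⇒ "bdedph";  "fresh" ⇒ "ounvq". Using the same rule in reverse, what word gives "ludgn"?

crude

Shifts by position in rather: pos 0: r→a (+9), pos 1: a→d (+3), pos 2: t→c (+9), pos 3: h→k (+3) — repeating every 2. A repeating key of period 2 is used — shifts +9, +3 over and over.
Reversing it on ludgn: l−9=c, u−3=r, d−9=u, g−3=d, n−9=e.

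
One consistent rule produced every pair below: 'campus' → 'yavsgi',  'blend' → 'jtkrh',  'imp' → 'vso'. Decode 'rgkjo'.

The output letters match the input read backwards, each shifted +6: campus reversed is supmac. The word is reversed, then every letter is shifted forward by 6.
Reversing it on rgkjo: shift back: r−6=l, g−6=a, k−6=e, j−6=d, o−6=i → laedi; then reverse → ideal.

ideal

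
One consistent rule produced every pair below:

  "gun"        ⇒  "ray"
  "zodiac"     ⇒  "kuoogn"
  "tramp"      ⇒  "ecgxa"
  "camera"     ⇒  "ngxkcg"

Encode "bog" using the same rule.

The shift depends on letter class: consonant g→r is +11, but vowel u→a is +6. The rule splits by letter class: vowels +6, consonants +11.
On bog: b(cons)+11=m, o(vowel)+6=u, g(cons)+11=r.

mur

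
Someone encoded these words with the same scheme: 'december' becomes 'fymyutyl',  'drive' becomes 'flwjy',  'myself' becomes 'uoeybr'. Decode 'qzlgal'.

Treating letters as 0–25, the rule is x ↦ 19x + 0 (mod 26).
Reversing it on qzlgal: q(16)→11·(16−0)≡20=u; z(25)→11·(25−0)≡15=p; l(11)→11·(11−0)≡17=r; g(6)→11·(6−0)≡14=o; a(0)→11·(0−0)≡0=a; l(11)→11·(11−0)≡17=r (all mod 26).

uproar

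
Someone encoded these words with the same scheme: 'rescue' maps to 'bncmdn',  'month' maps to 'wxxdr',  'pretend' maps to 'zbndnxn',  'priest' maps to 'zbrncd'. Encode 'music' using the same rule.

The shift depends on letter class: consonant r→b is +10, but vowel e→n is +9. Vowels shift forward by 9 and consonants shift forward by 10.
Applying it to music: m(cons)+10=w, u(vowel)+9=d, s(cons)+10=c, i(vowel)+9=r, c(cons)+10=m.

wdcrm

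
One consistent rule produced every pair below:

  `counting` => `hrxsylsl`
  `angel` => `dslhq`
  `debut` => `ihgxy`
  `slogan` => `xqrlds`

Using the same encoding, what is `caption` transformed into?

hduylrs

Two shifts are in play — +3 for a/e/i/o/u, +5 for every other letter.
For caption: c(cons)+5=h, a(vowel)+3=d, p(cons)+5=u, t(cons)+5=y, i(vowel)+3=l, o(vowel)+3=r, n(cons)+5=s.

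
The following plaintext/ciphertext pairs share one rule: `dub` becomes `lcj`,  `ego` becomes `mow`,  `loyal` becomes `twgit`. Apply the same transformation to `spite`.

axqbm

Compare letters: d→l is +8, u→c is +8, b→j is +8 — a constant shift. This is a Caesar cipher with shift 8.
For spite: s+8=a, p+8=x, i+8=q, t+8=b, e+8=m.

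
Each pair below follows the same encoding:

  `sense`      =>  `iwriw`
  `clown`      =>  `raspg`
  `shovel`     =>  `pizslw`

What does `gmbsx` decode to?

The output letters match the input read backwards, each shifted +4: sense reversed is esnes. Read the word backwards and shift each letter +4.
Reversing it on gmbsx: shift back: g−4=c, m−4=i, b−4=x, s−4=o, x−4=t → cixot; then reverse → toxic.

toxic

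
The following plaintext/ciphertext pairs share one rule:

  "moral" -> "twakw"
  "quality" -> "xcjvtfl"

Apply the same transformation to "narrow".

uiabzi

Letter i (0-indexed) is shifted by i+7, so successive shifts are 7, 8, 9, ….
Applying it to narrow: n+7=u, a+8=i, r+9=a, r+10=b, o+11=z, w+12=i.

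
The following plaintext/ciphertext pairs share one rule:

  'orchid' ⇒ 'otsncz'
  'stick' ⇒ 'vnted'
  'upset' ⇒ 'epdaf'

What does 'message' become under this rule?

The output letters match the input read backwards, each shifted +11: orchid reversed is dihcro. Read the word backwards and shift each letter +11.
For message: reverse → egassem; then shift: e+11=p, g+11=r, a+11=l, s+11=d, s+11=d, e+11=p, m+11=x.

prlddpx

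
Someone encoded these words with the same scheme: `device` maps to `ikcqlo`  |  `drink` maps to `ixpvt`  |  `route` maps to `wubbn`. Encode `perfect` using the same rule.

ukynnme

Each letter shifts forward by (position + 5), i.e. 5, 6, 7, … — the shift grows by one for each successive letter.
Applying it to perfect: p+5=u, e+6=k, r+7=y, f+8=n, e+9=n, c+10=m, t+11=e.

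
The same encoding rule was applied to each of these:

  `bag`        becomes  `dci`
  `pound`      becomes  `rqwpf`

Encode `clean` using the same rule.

Compare letters: b→d is +2, a→c is +2, g→i is +2 — a constant shift. This is a Caesar cipher with shift 2.
Applying it to clean: c+2=e, l+2=n, e+2=g, a+2=c, n+2=p.

engcp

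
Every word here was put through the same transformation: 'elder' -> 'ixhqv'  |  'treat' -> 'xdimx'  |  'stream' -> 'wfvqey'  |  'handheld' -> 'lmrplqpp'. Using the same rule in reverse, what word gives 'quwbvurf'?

A repeating key of period 2 is used — shifts +4, +12 over and over.
Decoding quwbvurf: q−4=m, u−12=i, w−4=s, b−12=p, v−4=r, u−12=i, r−4=n, f−12=t.

misprint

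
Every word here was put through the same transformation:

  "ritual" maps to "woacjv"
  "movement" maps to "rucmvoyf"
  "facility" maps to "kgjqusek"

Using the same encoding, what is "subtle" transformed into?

In ritual: r→w is +5, i→o is +6, t→a is +7, u→c is +8 — the shift increases by 1 each position. Letter i (0-indexed) is shifted by i+5, so successive shifts are 5, 6, 7, ….
On subtle: s+5=x, u+6=a, b+7=i, t+8=b, l+9=u, e+10=o.

xaibuo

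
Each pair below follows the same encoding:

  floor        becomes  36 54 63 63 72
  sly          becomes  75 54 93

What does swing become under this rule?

f(#6)→36 and l(#12)→54: differences scale by 3, so n = 3·pos + 18. With a=1..z=26, the number is 3·pos + 18.
For swing: s=19→75, w=23→87, i=9→45, n=14→60, g=7→39.

75 87 45 60 39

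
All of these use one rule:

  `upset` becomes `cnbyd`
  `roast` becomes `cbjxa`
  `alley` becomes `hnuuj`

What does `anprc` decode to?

tiger

The output letters match the input read backwards, each shifted +9: upset reversed is tespu. The word is reversed, then every letter is shifted forward by 9.
Reversing it on anprc: shift back: a−9=r, n−9=e, p−9=g, r−9=i, c−9=t → regit; then reverse → tiger.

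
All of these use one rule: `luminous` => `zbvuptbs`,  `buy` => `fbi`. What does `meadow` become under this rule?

Two steps: reverse the string, then apply a Caesar shift of +7.
On meadow: reverse → wodaem; then shift: w+7=d, o+7=v, d+7=k, a+7=h, e+7=l, m+7=t.

dvkhlt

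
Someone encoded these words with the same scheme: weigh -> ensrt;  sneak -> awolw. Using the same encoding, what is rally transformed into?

zjvwk

In weigh: w→e is +8, e→n is +9, i→s is +10, g→r is +11 — the shift increases by 1 each position. Each letter shifts forward by (position + 8), i.e. 8, 9, 10, … — the shift grows by one for each successive letter.
On rally: r+8=z, a+9=j, l+10=v, l+11=w, y+12=k.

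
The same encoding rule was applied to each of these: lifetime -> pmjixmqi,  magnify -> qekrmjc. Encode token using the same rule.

xsoir

Compare letters: l→p is +4, i→m is +4, f→j is +4 — a constant shift. It's a constant shift of +4 (ROT4).
On token: t+4=x, o+4=s, k+4=o, e+4=i, n+4=r.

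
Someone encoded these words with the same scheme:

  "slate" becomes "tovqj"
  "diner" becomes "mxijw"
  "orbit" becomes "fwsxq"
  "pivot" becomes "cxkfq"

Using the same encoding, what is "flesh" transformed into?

s(18)→t(19) and l(11)→o(14) fit y≡23x+21 (mod 26); the inverse of 23 mod 26 is 17. Each letter's alphabet position (a=0..z=25) is mapped through 23·x+21 mod 26 — an affine cipher.
Applying it to flesh: f(5)→23·5+21≡6=g; l(11)→23·11+21≡14=o; e(4)→23·4+21≡9=j; s(18)→23·18+21≡19=t; h(7)→23·7+21≡0=a (all mod 26).

gojta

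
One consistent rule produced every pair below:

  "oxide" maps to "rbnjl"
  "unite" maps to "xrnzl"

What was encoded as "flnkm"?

Letter i (0-indexed) is shifted by i+3, so successive shifts are 3, 4, 5, ….
Undoing it on flnkm: f−3=c, l−4=h, n−5=i, k−6=e, m−7=f.

chief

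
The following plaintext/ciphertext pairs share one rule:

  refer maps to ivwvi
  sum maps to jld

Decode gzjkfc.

pistol

Compare letters: r→i is +17, e→v is +17, f→w is +17 — a constant shift. It's a constant shift of +17 (ROT17).
Undoing it on gzjkfc: g−17=p, z−17=i, j−17=s, k−17=t, f−17=o, c−17=l.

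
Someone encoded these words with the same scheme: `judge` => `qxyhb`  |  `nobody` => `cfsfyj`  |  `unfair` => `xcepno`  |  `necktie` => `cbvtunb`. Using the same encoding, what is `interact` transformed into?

ncubopvu

Each letter's alphabet position (a=0..z=25) is mapped through 3·x+15 mod 26 — an affine cipher.
For interact: i(8)→3·8+15≡13=n; n(13)→3·13+15≡2=c; t(19)→3·19+15≡20=u; e(4)→3·4+15≡1=b; r(17)→3·17+15≡14=o; a(0)→3·0+15≡15=p; c(2)→3·2+15≡21=v; t(19)→3·19+15≡20=u (all mod 26).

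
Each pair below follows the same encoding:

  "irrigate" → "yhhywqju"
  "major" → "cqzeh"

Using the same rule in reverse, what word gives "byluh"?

liver

Compare letters: i→y is +16, r→h is +16, r→h is +16 — a constant shift. It's a constant shift of +16 (ROT16).
Decoding byluh: b−16=l, y−16=i, l−16=v, u−16=e, h−16=r.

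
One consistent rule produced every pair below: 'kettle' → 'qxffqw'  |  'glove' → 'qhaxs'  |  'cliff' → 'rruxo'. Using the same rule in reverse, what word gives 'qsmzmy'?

manage

The output letters match the input read backwards, each shifted +12: kettle reversed is elttek. The word is reversed, then every letter is shifted forward by 12.
Undoing it on qsmzmy: shift back: q−12=e, s−12=g, m−12=a, z−12=n, m−12=a, y−12=m → eganam; then reverse → manage.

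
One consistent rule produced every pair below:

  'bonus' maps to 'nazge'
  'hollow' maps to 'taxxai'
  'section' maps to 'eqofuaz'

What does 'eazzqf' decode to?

sonnet

Compare letters: b→n is +12, o→a is +12, n→z is +12 — a constant shift. Each letter is shifted forward by 12 in the alphabet (a Caesar shift of +12).
Reversing it on eazzqf: e−12=s, a−12=o, z−12=n, z−12=n, q−12=e, f−12=t.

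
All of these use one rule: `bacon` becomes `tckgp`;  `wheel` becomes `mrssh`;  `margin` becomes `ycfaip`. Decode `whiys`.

b(1)→t(19) and a(0)→c(2) fit y≡17x+2 (mod 26); the inverse of 17 mod 26 is 23. This is an affine cipher: with a=0,…,z=25, each position x becomes (17x+2) mod 26.
Undoing it on whiys: w(22)→23·(22−2)≡18=s; h(7)→23·(7−2)≡11=l; i(8)→23·(8−2)≡8=i; y(24)→23·(24−2)≡12=m; s(18)→23·(18−2)≡4=e (all mod 26).

slime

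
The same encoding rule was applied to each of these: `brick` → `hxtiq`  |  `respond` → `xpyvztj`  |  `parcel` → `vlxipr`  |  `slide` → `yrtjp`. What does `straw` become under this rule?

yzxlc

The shift depends on letter class: consonant b→h is +6, but vowel i→t is +11. The rule splits by letter class: vowels +11, consonants +6.
Applying it to straw: s(cons)+6=y, t(cons)+6=z, r(cons)+6=x, a(vowel)+11=l, w(cons)+6=c.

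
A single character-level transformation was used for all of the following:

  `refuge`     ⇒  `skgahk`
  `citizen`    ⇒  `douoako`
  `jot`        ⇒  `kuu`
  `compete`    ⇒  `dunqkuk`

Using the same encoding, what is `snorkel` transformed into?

The shift depends on letter class: consonant r→s is +1, but vowel e→k is +6. Two shifts are in play — +6 for a/e/i/o/u, +1 for every other letter.
For snorkel: s(cons)+1=t, n(cons)+1=o, o(vowel)+6=u, r(cons)+1=s, k(cons)+1=l, e(vowel)+6=k, l(cons)+1=m.

touslkm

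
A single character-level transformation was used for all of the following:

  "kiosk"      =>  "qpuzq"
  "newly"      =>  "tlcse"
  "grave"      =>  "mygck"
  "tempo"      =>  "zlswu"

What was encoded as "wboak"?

Shifts by position in kiosk: pos 0: k→q (+6), pos 1: i→p (+7), pos 2: o→u (+6), pos 3: s→z (+7) — repeating every 2. A repeating key of period 2 is used — shifts +6, +7 over and over.
Decoding wboak: w−6=q, b−7=u, o−6=i, a−7=t, k−6=e.

quite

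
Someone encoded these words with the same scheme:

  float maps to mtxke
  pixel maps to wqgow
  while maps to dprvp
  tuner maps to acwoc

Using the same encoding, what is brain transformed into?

izjsy

In float: f→m is +7, l→t is +8, o→x is +9, a→k is +10 — the shift increases by 1 each position. The shift increases by 1 at each position, starting from +7: 7, 8, 9, ….
Applying it to brain: b+7=i, r+8=z, a+9=j, i+10=s, n+11=y.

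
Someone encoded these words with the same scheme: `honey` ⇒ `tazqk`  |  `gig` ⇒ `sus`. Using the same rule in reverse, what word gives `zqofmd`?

nectar

This is a Caesar cipher with shift 12.
Decoding zqofmd: z−12=n, q−12=e, o−12=c, f−12=t, m−12=a, d−12=r.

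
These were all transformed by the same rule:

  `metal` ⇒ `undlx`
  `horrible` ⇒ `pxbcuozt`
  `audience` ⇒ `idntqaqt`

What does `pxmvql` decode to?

In metal: m→u is +8, e→n is +9, t→d is +10, a→l is +11 — the shift increases by 1 each position. Letter i (0-indexed) is shifted by i+8, so successive shifts are 8, 9, 10, ….
Undoing it on pxmvql: p−8=h, x−9=o, m−10=c, v−11=k, q−12=e, l−13=y.

hockey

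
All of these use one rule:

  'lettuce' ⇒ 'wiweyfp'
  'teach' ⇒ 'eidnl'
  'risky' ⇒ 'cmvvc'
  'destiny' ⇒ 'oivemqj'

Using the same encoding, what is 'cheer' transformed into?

Shifts by position in lettuce: pos 0: l→w (+11), pos 1: e→i (+4), pos 2: t→w (+3), pos 3: t→e (+11), pos 4: u→y (+4), pos 5: c→f (+3) — repeating every 3. It's a Vigenère-style cipher with numeric key [11,4,3]: position i shifts by key[i mod 3].
For cheer: c+11=n, h+4=l, e+3=h, e+11=p, r+4=v.

nlhpv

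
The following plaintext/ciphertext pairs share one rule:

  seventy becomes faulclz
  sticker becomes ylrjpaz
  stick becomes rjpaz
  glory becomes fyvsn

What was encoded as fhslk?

delay

Two steps: reverse the string, then apply a Caesar shift of +7.
Reversing it on fhslk: shift back: f−7=y, h−7=a, s−7=l, l−7=e, k−7=d → yaled; then reverse → delay.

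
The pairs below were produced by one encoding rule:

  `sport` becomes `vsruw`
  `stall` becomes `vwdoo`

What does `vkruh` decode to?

shore

Compare letters: s→v is +3, p→s is +3, o→r is +3 — a constant shift. It's a constant shift of +3 (ROT3).
Decoding vkruh: v−3=s, k−3=h, r−3=o, u−3=r, h−3=e.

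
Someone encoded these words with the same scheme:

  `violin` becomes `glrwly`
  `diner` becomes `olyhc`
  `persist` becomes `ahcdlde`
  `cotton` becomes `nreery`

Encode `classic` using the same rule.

nwdddln

The rule splits by letter class: vowels +3, consonants +11.
For classic: c(cons)+11=n, l(cons)+11=w, a(vowel)+3=d, s(cons)+11=d, s(cons)+11=d, i(vowel)+3=l, c(cons)+11=n.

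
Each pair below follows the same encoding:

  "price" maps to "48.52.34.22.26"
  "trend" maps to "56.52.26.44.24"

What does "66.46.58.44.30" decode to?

young

Each letter becomes 2×(its alphabet position, a=1..z=26) + 16.
Undoing it on 66.46.58.44.30: 66→(66−16)÷2=25=y, 46→(46−16)÷2=15=o, 58→(58−16)÷2=21=u, 44→(44−16)÷2=14=n, 30→(30−16)÷2=7=g.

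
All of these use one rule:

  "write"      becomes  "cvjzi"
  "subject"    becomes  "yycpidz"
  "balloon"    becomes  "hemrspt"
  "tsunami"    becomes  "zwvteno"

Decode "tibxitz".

nearest

Shifts by position in write: pos 0: w→c (+6), pos 1: r→v (+4), pos 2: i→j (+1), pos 3: t→z (+6), pos 4: e→i (+4) — repeating every 3. A repeating key of period 3 is used — shifts +6, +4, +1 over and over.
Decoding tibxitz: t−6=n, i−4=e, b−1=a, x−6=r, i−4=e, t−1=s, z−6=t.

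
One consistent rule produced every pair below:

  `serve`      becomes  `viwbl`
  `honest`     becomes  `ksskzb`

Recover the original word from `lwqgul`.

island

In serve: s→v is +3, e→i is +4, r→w is +5, v→b is +6 — the shift increases by 1 each position. Letter i (0-indexed) is shifted by i+3, so successive shifts are 3, 4, 5, ….
Decoding lwqgul: l−3=i, w−4=s, q−5=l, g−6=a, u−7=n, l−8=d.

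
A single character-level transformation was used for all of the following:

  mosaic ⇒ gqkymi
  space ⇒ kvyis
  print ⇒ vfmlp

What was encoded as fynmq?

m(12)→g(6) and o(14)→q(16) fit y≡5x+24 (mod 26); the inverse of 5 mod 26 is 21. This is an affine cipher: with a=0,…,z=25, each position x becomes (5x+24) mod 26.
Decoding fynmq: f(5)→21·(5−24)≡17=r; y(24)→21·(24−24)≡0=a; n(13)→21·(13−24)≡3=d; m(12)→21·(12−24)≡8=i; q(16)→21·(16−24)≡14=o (all mod 26).

radio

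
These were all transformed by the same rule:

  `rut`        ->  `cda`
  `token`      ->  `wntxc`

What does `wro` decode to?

The output letters match the input read backwards, each shifted +9: rut reversed is tur. Read the word backwards and shift each letter +9.
Reversing it on wro: shift back: w−9=n, r−9=i, o−9=f → nif; then reverse → fin.

fin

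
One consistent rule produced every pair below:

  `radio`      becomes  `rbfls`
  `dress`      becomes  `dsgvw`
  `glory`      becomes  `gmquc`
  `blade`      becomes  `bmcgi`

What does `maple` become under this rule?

mbroi

In radio: r→r is +0, a→b is +1, d→f is +2, i→l is +3 — the shift increases by 1 each position. Letter i (0-indexed) is shifted by i+0, so successive shifts are 0, 1, 2, ….
For maple: m+0=m, a+1=b, p+2=r, l+3=o, e+4=i.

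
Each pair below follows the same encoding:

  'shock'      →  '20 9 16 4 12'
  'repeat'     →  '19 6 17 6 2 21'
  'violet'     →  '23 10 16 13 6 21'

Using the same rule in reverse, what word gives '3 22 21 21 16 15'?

s is letter #19 and maps to 20: an offset of 1. Each letter is replaced by its alphabet position (a=1..z=26) + 1.
Undoing it on 3 22 21 21 16 15: 3→(3−1)÷1=2=b, 22→(22−1)÷1=21=u, 21→(21−1)÷1=20=t, 21→(21−1)÷1=20=t, 16→(16−1)÷1=15=o, 15→(15−1)÷1=14=n.

button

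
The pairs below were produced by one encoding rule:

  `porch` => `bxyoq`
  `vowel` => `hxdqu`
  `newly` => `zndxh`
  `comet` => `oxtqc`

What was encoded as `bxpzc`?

Shifts by position in porch: pos 0: p→b (+12), pos 1: o→x (+9), pos 2: r→y (+7), pos 3: c→o (+12), pos 4: h→q (+9) — repeating every 3. It's a Vigenère-style cipher with numeric key [12,9,7]: position i shifts by key[i mod 3].
Reversing it on bxpzc: b−12=p, x−9=o, p−7=i, z−12=n, c−9=t.

point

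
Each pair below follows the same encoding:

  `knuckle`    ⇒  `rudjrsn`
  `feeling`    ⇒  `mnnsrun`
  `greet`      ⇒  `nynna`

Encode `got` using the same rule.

nxa

The shift depends on letter class: consonant k→r is +7, but vowel u→d is +9. Two shifts are in play — +9 for a/e/i/o/u, +7 for every other letter.
Applying it to got: g(cons)+7=n, o(vowel)+9=x, t(cons)+7=a.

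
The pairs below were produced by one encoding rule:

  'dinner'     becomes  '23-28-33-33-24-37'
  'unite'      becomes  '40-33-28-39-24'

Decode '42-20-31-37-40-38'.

d is letter #4 and maps to 23: an offset of 19. Each letter is replaced by its alphabet position (a=1..z=26) + 19.
Decoding 42-20-31-37-40-38: 42→(42−19)÷1=23=w, 20→(20−19)÷1=1=a, 31→(31−19)÷1=12=l, 37→(37−19)÷1=18=r, 40→(40−19)÷1=21=u, 38→(38−19)÷1=19=s.

walrus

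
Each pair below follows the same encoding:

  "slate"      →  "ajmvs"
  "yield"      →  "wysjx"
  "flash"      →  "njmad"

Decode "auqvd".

south

s(18)→a(0) and l(11)→j(9) fit y≡21x+12 (mod 26); the inverse of 21 mod 26 is 5. Each letter's alphabet position (a=0..z=25) is mapped through 21·x+12 mod 26 — an affine cipher.
Reversing it on auqvd: a(0)→5·(0−12)≡18=s; u(20)→5·(20−12)≡14=o; q(16)→5·(16−12)≡20=u; v(21)→5·(21−12)≡19=t; d(3)→5·(3−12)≡7=h (all mod 26).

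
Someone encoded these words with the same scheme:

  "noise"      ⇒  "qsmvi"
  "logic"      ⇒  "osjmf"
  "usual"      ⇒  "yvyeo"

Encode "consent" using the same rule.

fsqviqw

The shift depends on letter class: consonant n→q is +3, but vowel o→s is +4. Two shifts are in play — +4 for a/e/i/o/u, +3 for every other letter.
For consent: c(cons)+3=f, o(vowel)+4=s, n(cons)+3=q, s(cons)+3=v, e(vowel)+4=i, n(cons)+3=q, t(cons)+3=w.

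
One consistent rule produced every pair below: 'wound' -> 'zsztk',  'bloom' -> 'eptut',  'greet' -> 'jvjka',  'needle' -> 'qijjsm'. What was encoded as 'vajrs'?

swell

In wound: w→z is +3, o→s is +4, u→z is +5, n→t is +6 — the shift increases by 1 each position. Each letter shifts forward by (position + 3), i.e. 3, 4, 5, … — the shift grows by one for each successive letter.
Reversing it on vajrs: v−3=s, a−4=w, j−5=e, r−6=l, s−7=l.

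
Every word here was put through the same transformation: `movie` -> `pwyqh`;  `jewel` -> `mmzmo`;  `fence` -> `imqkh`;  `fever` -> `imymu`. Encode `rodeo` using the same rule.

Shifts by position in movie: pos 0: m→p (+3), pos 1: o→w (+8), pos 2: v→y (+3), pos 3: i→q (+8) — repeating every 2. It's a Vigenère-style cipher with numeric key [3,8]: position i shifts by key[i mod 2].
Applying it to rodeo: r+3=u, o+8=w, d+3=g, e+8=m, o+3=r.

uwgmr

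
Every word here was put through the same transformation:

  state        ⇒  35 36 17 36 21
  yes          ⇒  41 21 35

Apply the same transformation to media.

Letters become their 1-based position plus 16 (so a→17, b→18, …).
On media: m=13→29, e=5→21, d=4→20, i=9→25, a=1→17.

29 21 20 25 17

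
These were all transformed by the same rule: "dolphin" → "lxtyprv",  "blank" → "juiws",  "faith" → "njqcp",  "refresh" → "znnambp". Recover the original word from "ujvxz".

Shifts by position in dolphin: pos 0: d→l (+8), pos 1: o→x (+9), pos 2: l→t (+8), pos 3: p→y (+9) — repeating every 2. It's a Vigenère-style cipher with numeric key [8,9]: position i shifts by key[i mod 2].
Decoding ujvxz: u−8=m, j−9=a, v−8=n, x−9=o, z−8=r.

manor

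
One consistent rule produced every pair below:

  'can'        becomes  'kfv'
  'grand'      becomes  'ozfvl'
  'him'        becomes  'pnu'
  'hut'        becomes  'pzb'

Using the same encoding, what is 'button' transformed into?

The shift depends on letter class: consonant c→k is +8, but vowel a→f is +5. The rule splits by letter class: vowels +5, consonants +8.
For button: b(cons)+8=j, u(vowel)+5=z, t(cons)+8=b, t(cons)+8=b, o(vowel)+5=t, n(cons)+8=v.

jzbbtv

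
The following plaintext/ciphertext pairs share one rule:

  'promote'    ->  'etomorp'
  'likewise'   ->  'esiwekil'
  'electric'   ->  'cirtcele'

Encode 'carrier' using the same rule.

The output letters match the input read backwards: promote reversed is etomorp. The word is simply reversed.
On carrier: reverse → reirrac.

reirrac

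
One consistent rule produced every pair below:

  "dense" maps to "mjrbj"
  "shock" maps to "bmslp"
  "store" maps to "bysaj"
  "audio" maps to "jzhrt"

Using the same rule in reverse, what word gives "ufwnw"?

laser

The shifts repeat in a cycle of length 3: positions 0,1,… shift by +9, +5, +4, then the pattern repeats.
Undoing it on ufwnw: u−9=l, f−5=a, w−4=s, n−9=e, w−5=r.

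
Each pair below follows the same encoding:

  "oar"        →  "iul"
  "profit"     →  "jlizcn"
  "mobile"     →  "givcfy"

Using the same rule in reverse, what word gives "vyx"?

Every letter moves 20 places later in the alphabet, wrapping around z→a.
Reversing it on vyx: v−20=b, y−20=e, x−20=d.

bed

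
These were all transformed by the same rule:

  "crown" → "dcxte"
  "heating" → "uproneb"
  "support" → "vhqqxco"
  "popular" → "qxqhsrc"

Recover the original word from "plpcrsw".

emerald

Treating letters as 0–25, the rule is x ↦ 19x + 17 (mod 26).
Reversing it on plpcrsw: p(15)→11·(15−17)≡4=e; l(11)→11·(11−17)≡12=m; p(15)→11·(15−17)≡4=e; c(2)→11·(2−17)≡17=r; r(17)→11·(17−17)≡0=a; s(18)→11·(18−17)≡11=l; w(22)→11·(22−17)≡3=d (all mod 26).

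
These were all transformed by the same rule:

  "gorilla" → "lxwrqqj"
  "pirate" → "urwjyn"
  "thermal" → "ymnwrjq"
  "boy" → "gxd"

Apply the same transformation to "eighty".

nrlmyd

Vowels shift forward by 9 and consonants shift forward by 5.
Applying it to eighty: e(vowel)+9=n, i(vowel)+9=r, g(cons)+5=l, h(cons)+5=m, t(cons)+5=y, y(cons)+5=d.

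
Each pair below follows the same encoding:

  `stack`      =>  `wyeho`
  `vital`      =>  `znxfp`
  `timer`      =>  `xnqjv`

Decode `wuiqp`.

Shifts by position in stack: pos 0: s→w (+4), pos 1: t→y (+5), pos 2: a→e (+4), pos 3: c→h (+5) — repeating every 2. A repeating key of period 2 is used — shifts +4, +5 over and over.
Undoing it on wuiqp: w−4=s, u−5=p, i−4=e, q−5=l, p−4=l.

spell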